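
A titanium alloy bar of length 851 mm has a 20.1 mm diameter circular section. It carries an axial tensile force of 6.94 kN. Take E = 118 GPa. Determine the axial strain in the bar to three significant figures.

1.85e-04

A = 317.3 mm².
σ = N/A = 21.87 MPa; ε = σ/E = 21.87/118000 = 1.854e-04.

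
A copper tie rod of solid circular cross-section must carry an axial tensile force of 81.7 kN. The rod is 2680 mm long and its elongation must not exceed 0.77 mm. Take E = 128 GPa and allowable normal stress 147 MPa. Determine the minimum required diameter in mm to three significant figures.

53.2 mm

Required area A ≥ P/σ_allow = 81700/147 = 555.8 mm².
For a solid circular section, d ≥ √(4A/π) = 26.6 mm.
Elongation limit: A ≥ PL/(Eδ_allow) = 81700·2680/(128000·0.77) = 2222 mm² ⇒ d ≥ 53.18 mm.
The elongation limit governs.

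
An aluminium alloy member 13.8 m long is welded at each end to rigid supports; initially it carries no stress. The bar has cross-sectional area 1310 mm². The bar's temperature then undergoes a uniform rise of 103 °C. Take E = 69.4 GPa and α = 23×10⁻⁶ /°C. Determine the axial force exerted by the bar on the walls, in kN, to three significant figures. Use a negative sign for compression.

-215 kN

Free thermal expansion αLΔT = 23e-6 · 13800 · 103 = 32.69 mm.
The walls impose strain ε = −(32.69)/13800 = -2.3690e-03; σ = Eε = 69400 · -2.3690e-03 = -164.4 MPa.
Wall reaction R = σ·A = -164.4·1310 = -215400 N = -215.4 kN.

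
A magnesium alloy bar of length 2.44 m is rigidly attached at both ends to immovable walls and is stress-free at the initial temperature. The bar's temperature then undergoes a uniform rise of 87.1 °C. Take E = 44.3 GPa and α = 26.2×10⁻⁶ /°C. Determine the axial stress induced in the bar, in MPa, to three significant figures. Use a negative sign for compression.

Free thermal expansion αLΔT = 26.2e-6 · 2440 · 87.1 = 5.568 mm.
The walls impose strain ε = −(5.568)/2440 = -2.2820e-03; σ = Eε = 44300 · -2.2820e-03 = -101.1 MPa.

-101 MPa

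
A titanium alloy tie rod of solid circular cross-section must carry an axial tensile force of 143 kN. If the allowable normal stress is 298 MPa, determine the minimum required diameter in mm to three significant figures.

Required area A ≥ P/σ_allow = 143000/298 = 479.9 mm².
For a solid circular section, d ≥ √(4A/π) = 24.72 mm.

24.7 mm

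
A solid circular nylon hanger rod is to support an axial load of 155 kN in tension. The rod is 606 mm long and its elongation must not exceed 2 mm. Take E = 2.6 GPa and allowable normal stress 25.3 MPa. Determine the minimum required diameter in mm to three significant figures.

Required area A ≥ P/σ_allow = 155000/25.3 = 6126 mm².
For a solid circular section, d ≥ √(4A/π) = 88.32 mm.
Elongation limit: A ≥ PL/(Eδ_allow) = 155000·606/(2600·2) = 18060 mm² ⇒ d ≥ 151.7 mm.
The elongation limit governs.

152 mm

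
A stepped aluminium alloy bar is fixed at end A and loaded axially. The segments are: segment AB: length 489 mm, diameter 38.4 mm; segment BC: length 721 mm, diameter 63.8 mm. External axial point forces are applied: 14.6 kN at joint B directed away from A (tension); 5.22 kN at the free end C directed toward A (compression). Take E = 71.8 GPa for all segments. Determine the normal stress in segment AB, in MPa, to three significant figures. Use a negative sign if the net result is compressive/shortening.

Internal axial forces (sectioning from the free end, tension +): N_BC = -5.22 kN, N_AB = 9.38 kN.
A_AB = 1158 mm².
σ_AB = N_AB/A_AB = 9380/1158 = 8.099 MPa.

8.10 MPa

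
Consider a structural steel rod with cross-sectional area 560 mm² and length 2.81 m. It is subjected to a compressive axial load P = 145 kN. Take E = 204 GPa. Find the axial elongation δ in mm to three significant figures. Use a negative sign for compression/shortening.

δ_mech = NL/(AE) = -145000·2810/(560·204000) = -3.567 mm.

-3.57 mm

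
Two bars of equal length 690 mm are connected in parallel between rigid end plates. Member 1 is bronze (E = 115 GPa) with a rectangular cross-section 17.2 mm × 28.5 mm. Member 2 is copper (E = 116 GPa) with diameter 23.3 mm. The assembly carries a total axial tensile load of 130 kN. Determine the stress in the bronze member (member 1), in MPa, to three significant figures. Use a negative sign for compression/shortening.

A_1 = 490.2 mm².
A_2 = 426.4 mm².
Equal strain + equilibrium ⇒ each member carries load in proportion to AE: A₁E₁ = 56370000 N, A₂E₂ = 49460000 N, ΣAE = 105800000 N.
σ₁ = P·E₁/ΣAE = 130000·115000/105800000 = 141.3 MPa.

141 MPa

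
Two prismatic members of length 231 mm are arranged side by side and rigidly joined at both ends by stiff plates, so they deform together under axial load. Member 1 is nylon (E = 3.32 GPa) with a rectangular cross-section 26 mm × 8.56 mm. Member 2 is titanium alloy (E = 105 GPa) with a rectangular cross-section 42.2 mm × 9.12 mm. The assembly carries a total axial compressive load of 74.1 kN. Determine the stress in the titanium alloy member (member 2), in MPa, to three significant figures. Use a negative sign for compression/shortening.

A_1 = 222.6 mm².
A_2 = 384.9 mm².
Equal strain + equilibrium ⇒ each member carries load in proportion to AE: A₁E₁ = 738900 N, A₂E₂ = 40410000 N, ΣAE = 41150000 N.
σ₂ = P·E₂/ΣAE = -74100·105000/41150000 = -189.1 MPa.

-189 MPa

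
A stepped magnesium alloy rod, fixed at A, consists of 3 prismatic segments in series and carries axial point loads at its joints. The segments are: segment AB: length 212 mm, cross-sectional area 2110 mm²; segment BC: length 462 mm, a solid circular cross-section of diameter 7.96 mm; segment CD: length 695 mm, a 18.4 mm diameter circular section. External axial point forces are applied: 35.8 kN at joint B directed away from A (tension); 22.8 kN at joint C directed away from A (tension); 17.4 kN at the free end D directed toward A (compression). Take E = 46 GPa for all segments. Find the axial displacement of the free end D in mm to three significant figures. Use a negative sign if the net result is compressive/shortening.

0.191 mm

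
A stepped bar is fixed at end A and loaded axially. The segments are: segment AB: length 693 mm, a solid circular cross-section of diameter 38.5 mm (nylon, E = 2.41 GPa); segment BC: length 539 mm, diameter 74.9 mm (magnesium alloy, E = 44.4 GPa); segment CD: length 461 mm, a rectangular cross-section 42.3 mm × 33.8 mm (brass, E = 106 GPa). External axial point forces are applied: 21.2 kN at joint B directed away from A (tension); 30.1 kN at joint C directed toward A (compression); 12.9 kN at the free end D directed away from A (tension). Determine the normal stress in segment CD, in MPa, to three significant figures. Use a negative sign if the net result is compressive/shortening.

9.02 MPa

Internal axial forces (sectioning from the free end, tension +): N_CD = 12.9 kN, N_BC = -17.2 kN, N_AB = 4 kN.
A_CD = 1430 mm².
σ_CD = N_CD/A_CD = 12900/1430 = 9.023 MPa.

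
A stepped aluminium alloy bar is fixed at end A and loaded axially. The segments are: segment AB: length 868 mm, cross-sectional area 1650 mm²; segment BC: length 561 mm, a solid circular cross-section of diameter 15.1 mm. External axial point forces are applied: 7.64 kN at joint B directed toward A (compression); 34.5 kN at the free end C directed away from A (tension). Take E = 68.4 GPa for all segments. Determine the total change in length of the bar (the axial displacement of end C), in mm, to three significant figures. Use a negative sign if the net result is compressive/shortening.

1.79 mm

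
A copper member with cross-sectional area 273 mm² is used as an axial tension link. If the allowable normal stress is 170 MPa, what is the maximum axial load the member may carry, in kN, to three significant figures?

46.4 kN

P_max = σ_allow · A = 170 · 273 = 46410 N = 46.41 kN.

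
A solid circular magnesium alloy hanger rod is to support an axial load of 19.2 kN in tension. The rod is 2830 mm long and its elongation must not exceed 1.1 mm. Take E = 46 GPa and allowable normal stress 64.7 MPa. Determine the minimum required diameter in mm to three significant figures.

Required area A ≥ P/σ_allow = 19200/64.7 = 296.8 mm².
For a solid circular section, d ≥ √(4A/π) = 19.44 mm.
Elongation limit: A ≥ PL/(Eδ_allow) = 19200·2830/(46000·1.1) = 1074 mm² ⇒ d ≥ 36.98 mm.
The elongation limit governs.

37.0 mm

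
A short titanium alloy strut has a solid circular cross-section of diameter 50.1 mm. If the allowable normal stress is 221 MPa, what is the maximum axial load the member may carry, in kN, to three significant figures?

A = 1971 mm².
P_max = σ_allow · A = 221 · 1971 = 435700 N = 435.7 kN.

436 kN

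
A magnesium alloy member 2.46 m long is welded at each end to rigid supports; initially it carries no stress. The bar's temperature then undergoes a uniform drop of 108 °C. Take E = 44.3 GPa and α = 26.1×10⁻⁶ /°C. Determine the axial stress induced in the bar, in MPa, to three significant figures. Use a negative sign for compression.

Free thermal expansion αLΔT = 26.1e-6 · 2460 · -108 = -6.934 mm.
The walls impose strain ε = −(-6.934)/2460 = 2.8188e-03; σ = Eε = 44300 · 2.8188e-03 = 124.9 MPa.

125 MPa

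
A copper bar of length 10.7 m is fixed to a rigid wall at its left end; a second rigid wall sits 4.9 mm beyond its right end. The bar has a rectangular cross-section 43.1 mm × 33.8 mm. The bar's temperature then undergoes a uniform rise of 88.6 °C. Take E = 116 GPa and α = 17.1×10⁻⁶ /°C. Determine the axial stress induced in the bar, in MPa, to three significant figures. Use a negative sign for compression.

Free thermal expansion αLΔT = 17.1e-6 · 10700 · 88.6 = 16.21 mm.
The walls engage after the gap closes; constrained expansion = 16.21 − 4.9 = 11.31 mm.
The walls impose strain ε = −(11.31)/10700 = -1.0571e-03; σ = Eε = 116000 · -1.0571e-03 = -122.6 MPa.

-123 MPa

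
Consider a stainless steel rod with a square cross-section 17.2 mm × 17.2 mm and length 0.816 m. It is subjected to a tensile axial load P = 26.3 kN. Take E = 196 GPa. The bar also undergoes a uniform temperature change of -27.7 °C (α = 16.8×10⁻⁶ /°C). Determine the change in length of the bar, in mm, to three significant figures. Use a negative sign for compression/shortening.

-0.00962 mm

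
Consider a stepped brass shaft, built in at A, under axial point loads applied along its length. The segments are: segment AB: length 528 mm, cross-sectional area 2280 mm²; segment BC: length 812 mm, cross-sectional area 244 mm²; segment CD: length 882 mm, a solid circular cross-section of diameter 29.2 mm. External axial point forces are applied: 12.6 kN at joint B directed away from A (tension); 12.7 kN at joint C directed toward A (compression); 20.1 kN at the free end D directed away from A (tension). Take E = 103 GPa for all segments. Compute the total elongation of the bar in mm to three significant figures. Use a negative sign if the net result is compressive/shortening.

0.541 mm

Internal axial forces (sectioning from the free end, tension +): N_CD = 20.1 kN, N_BC = 7.4 kN, N_AB = 20 kN.
A_CD = 669.7 mm².
δ_AB = 20000·528/(2280·103000) = 0.04497 mm
δ_BC = 7400·812/(244·103000) = 0.2391 mm
δ_CD = 20100·882/(669.7·103000) = 0.257 mm
δ = Σδ_i = 0.5411 mm.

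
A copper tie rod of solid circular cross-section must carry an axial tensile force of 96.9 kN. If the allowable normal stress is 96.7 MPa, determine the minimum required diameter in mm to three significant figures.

35.7 mm

Required area A ≥ P/σ_allow = 96900/96.7 = 1002 mm².
For a solid circular section, d ≥ √(4A/π) = 35.72 mm.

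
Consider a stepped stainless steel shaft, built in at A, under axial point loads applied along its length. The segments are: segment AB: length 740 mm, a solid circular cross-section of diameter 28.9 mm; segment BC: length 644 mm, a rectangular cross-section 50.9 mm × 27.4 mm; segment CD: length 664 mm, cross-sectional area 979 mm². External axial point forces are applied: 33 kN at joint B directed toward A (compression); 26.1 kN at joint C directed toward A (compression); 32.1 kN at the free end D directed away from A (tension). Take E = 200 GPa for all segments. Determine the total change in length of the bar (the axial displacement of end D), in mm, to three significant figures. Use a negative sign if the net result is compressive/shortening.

-0.0296 mm

Internal axial forces (sectioning from the free end, tension +): N_CD = 32.1 kN, N_BC = 6 kN, N_AB = -27 kN.
A_AB = 656 mm².
A_BC = 1395 mm².
δ_AB = -27000·740/(656·200000) = -0.1523 mm
δ_BC = 6000·644/(1395·200000) = 0.01385 mm
δ_CD = 32100·664/(979·200000) = 0.1089 mm
δ = Σδ_i = -0.02958 mm.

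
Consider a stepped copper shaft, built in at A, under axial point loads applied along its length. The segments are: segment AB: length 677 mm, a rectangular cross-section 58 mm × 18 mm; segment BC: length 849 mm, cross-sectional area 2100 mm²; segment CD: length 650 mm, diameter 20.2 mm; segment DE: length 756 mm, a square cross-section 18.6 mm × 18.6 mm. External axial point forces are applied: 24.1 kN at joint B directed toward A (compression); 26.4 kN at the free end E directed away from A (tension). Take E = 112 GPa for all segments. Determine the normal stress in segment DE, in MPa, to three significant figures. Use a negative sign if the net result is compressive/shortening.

Internal axial forces (sectioning from the free end, tension +): N_DE = 26.4 kN, N_CD = 26.4 kN, N_BC = 26.4 kN, N_AB = 2.3 kN.
A_DE = 346 mm².
σ_DE = N_DE/A_DE = 26400/346 = 76.31 MPa.

76.3 MPa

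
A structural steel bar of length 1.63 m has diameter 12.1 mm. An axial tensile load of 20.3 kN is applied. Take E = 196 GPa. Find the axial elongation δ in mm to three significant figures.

A = 115 mm².
δ_mech = NL/(AE) = 20300·1630/(115·196000) = 1.468 mm.

1.47 mm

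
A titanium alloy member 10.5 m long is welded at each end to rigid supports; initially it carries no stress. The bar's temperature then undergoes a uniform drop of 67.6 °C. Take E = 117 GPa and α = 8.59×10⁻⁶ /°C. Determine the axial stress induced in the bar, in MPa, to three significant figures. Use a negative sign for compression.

Free thermal expansion αLΔT = 8.59e-6 · 10500 · -67.6 = -6.097 mm.
The walls impose strain ε = −(-6.097)/10500 = 5.8068e-04; σ = Eε = 117000 · 5.8068e-04 = 67.94 MPa.

67.9 MPa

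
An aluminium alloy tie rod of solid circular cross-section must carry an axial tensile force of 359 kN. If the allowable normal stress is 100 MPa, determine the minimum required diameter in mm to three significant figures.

Required area A ≥ P/σ_allow = 359000/100 = 3590 mm².
For a solid circular section, d ≥ √(4A/π) = 67.61 mm.

67.6 mm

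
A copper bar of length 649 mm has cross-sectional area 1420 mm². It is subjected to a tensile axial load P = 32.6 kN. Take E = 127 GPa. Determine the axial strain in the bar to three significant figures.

σ = N/A = 22.96 MPa; ε = σ/E = 22.96/127000 = 1.808e-04.

1.81e-04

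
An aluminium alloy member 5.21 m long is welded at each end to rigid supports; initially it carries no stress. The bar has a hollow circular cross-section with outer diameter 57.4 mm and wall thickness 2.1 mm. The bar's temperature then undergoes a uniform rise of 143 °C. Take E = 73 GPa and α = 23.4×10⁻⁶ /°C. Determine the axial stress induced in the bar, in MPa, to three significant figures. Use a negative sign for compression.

Free thermal expansion αLΔT = 23.4e-6 · 5210 · 143 = 17.43 mm.
The walls impose strain ε = −(17.43)/5210 = -3.3462e-03; σ = Eε = 73000 · -3.3462e-03 = -244.3 MPa.

-244 MPa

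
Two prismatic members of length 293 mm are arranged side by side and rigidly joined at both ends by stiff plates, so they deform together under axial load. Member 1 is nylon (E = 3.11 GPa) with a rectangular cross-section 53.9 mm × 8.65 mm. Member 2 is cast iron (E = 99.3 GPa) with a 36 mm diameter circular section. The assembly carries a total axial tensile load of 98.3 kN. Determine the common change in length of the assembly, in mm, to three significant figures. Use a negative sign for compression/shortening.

A_1 = 466.2 mm².
A_2 = 1018 mm².
Equal strain + equilibrium ⇒ each member carries load in proportion to AE: A₁E₁ = 1450000 N, A₂E₂ = 101100000 N, ΣAE = 102500000 N.
δ = PL/ΣAE = 98300·293/102500000 = 0.2809 mm.

0.281 mm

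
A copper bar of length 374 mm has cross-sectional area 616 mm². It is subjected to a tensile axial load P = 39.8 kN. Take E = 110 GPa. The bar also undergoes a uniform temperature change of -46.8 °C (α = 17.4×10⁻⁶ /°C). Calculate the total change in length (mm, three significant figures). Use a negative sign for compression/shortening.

-0.0849 mm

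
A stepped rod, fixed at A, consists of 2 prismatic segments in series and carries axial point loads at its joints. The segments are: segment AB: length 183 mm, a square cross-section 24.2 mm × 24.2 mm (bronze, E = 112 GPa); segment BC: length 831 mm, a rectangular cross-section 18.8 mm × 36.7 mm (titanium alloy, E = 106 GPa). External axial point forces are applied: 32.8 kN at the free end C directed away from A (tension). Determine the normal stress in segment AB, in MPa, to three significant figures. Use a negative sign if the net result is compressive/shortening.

56.0 MPa

Internal axial forces (sectioning from the free end, tension +): N_BC = 32.8 kN, N_AB = 32.8 kN.
A_AB = 585.6 mm².
σ_AB = N_AB/A_AB = 32800/585.6 = 56.01 MPa.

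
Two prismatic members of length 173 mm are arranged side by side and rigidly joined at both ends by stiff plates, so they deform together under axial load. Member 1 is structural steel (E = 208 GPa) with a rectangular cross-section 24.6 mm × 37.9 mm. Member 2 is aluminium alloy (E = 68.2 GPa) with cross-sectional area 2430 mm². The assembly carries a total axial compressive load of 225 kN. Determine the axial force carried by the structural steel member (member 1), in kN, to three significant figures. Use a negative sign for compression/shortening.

A_1 = 932.3 mm².
Equal strain + equilibrium ⇒ each member carries load in proportion to AE: A₁E₁ = 193900000 N, A₂E₂ = 165700000 N, ΣAE = 359700000 N.
F₁ = P·A₁E₁/ΣAE = -225000·193900000/359700000 = -121300 N.

-121 kN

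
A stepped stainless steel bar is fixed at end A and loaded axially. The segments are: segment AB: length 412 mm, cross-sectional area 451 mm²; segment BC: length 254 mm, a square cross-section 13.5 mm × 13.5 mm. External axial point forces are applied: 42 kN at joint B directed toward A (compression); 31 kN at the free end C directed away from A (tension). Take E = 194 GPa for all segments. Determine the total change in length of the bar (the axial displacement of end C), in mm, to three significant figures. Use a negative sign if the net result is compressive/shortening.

0.171 mm

Internal axial forces (sectioning from the free end, tension +): N_BC = 31 kN, N_AB = -11 kN.
A_BC = 182.2 mm².
δ_AB = -11000·412/(451·194000) = -0.0518 mm
δ_BC = 31000·254/(182.2·194000) = 0.2227 mm
δ = Σδ_i = 0.1709 mm.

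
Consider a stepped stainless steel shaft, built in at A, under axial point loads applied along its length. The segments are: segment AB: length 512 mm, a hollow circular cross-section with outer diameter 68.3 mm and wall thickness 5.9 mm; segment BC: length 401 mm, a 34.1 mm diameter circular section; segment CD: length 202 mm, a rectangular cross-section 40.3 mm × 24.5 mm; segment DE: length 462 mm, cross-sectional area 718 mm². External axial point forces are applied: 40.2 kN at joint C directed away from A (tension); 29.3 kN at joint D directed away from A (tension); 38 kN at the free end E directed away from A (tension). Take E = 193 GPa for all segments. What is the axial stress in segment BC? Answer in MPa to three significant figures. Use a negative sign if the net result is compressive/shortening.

118 MPa

Internal axial forces (sectioning from the free end, tension +): N_DE = 38 kN, N_CD = 67.3 kN, N_BC = 107.5 kN, N_AB = 107.5 kN.
A_BC = 913.3 mm².
σ_BC = N_BC/A_BC = 107500/913.3 = 117.7 MPa.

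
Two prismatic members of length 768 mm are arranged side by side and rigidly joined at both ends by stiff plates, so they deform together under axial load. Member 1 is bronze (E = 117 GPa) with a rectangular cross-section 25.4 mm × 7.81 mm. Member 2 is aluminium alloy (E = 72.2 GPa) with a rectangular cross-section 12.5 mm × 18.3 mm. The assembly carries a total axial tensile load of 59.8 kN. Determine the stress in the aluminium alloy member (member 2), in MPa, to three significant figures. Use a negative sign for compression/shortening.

A_1 = 198.4 mm².
A_2 = 228.8 mm².
Equal strain + equilibrium ⇒ each member carries load in proportion to AE: A₁E₁ = 23210000 N, A₂E₂ = 16520000 N, ΣAE = 39730000 N.
σ₂ = P·E₂/ΣAE = 59800·72200/39730000 = 108.7 MPa.

109 MPa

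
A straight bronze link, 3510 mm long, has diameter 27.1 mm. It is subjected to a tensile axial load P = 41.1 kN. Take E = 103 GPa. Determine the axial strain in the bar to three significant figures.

6.92e-04

A = 576.8 mm².
σ = N/A = 71.25 MPa; ε = σ/E = 71.25/103000 = 6.918e-04.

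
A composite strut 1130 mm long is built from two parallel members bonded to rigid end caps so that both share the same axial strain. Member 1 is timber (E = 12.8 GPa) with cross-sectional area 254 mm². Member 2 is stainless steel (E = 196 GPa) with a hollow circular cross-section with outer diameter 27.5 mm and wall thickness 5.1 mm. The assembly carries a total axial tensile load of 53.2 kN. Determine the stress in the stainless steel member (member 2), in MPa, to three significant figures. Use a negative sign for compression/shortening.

142 MPa

A_2 = 358.9 mm².
Equal strain + equilibrium ⇒ each member carries load in proportion to AE: A₁E₁ = 3251000 N, A₂E₂ = 70340000 N, ΣAE = 73590000 N.
σ₂ = P·E₂/ΣAE = 53200·196000/73590000 = 141.7 MPa.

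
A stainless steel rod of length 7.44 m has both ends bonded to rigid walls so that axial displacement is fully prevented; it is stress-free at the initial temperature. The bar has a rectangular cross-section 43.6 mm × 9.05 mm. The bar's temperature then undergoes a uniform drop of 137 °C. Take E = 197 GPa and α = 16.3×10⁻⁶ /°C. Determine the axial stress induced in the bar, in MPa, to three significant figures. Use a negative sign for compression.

Free thermal expansion αLΔT = 16.3e-6 · 7440 · -137 = -16.61 mm.
The walls impose strain ε = −(-16.61)/7440 = 2.2331e-03; σ = Eε = 197000 · 2.2331e-03 = 439.9 MPa.

440 MPa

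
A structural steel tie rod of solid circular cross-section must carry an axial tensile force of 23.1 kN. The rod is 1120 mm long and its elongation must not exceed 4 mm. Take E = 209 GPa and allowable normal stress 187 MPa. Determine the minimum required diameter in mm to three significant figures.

12.5 mm

Required area A ≥ P/σ_allow = 23100/187 = 123.5 mm².
For a solid circular section, d ≥ √(4A/π) = 12.54 mm.
Elongation limit: A ≥ PL/(Eδ_allow) = 23100·1120/(209000·4) = 30.95 mm² ⇒ d ≥ 6.277 mm.
The stress limit governs.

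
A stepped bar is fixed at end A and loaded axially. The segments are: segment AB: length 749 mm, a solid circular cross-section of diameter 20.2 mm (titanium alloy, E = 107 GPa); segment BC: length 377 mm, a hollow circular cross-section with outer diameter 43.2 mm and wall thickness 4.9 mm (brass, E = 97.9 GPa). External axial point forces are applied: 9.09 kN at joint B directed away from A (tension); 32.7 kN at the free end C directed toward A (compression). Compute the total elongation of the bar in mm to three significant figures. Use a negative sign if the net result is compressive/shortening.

Internal axial forces (sectioning from the free end, tension +): N_BC = -32.7 kN, N_AB = -23.61 kN.
A_AB = 320.5 mm².
A_BC = 589.6 mm².
δ_AB = -23610·749/(320.5·107000) = -0.5157 mm
δ_BC = -32700·377/(589.6·97900) = -0.2136 mm
δ = Σδ_i = -0.7293 mm.

-0.729 mm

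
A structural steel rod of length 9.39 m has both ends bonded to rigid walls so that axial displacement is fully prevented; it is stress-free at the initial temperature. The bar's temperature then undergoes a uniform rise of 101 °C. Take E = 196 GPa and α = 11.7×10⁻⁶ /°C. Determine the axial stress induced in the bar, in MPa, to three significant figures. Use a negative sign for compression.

-232 MPa

Free thermal expansion αLΔT = 11.7e-6 · 9390 · 101 = 11.1 mm.
The walls impose strain ε = −(11.1)/9390 = -1.1817e-03; σ = Eε = 196000 · -1.1817e-03 = -231.6 MPa.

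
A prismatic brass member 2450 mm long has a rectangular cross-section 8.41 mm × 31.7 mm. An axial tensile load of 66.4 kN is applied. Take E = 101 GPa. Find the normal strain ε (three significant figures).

A = 266.6 mm².
σ = N/A = 249.1 MPa; ε = σ/E = 249.1/101000 = 2.466e-03.

0.00247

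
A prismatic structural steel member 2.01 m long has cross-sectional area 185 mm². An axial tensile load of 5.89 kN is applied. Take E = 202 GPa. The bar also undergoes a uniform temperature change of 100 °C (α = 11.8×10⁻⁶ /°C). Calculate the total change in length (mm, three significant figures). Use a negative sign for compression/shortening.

2.69 mm

δ_mech = NL/(AE) = 5890·2010/(185·202000) = 0.3168 mm.
δ_thermal = αLΔT = 11.8e-6·2010·100 = 2.372 mm.
δ = δ_mech + δ_thermal = 2.689 mm.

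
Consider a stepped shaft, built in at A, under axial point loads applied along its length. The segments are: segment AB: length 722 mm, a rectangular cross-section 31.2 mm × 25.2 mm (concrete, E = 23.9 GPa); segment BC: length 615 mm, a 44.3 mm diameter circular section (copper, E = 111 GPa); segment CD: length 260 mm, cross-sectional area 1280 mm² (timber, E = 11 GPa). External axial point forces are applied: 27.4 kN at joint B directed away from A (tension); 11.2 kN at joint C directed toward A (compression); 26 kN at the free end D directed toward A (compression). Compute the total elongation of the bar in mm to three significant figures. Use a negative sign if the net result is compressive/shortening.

Internal axial forces (sectioning from the free end, tension +): N_CD = -26 kN, N_BC = -37.2 kN, N_AB = -9.8 kN.
A_AB = 786.2 mm².
A_BC = 1541 mm².
δ_AB = -9800·722/(786.2·23900) = -0.3765 mm
δ_BC = -37200·615/(1541·111000) = -0.1337 mm
δ_CD = -26000·260/(1280·11000) = -0.4801 mm
δ = Σδ_i = -0.9904 mm.

-0.990 mm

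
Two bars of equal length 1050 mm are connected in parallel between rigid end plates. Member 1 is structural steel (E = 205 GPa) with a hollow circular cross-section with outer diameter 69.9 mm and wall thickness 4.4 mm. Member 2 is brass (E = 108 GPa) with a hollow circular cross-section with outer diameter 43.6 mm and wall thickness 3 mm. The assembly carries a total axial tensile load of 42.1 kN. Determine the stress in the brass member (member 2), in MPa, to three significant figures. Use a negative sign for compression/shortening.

20.0 MPa

A_1 = 905.4 mm².
A_2 = 382.6 mm².
Equal strain + equilibrium ⇒ each member carries load in proportion to AE: A₁E₁ = 185600000 N, A₂E₂ = 41330000 N, ΣAE = 226900000 N.
σ₂ = P·E₂/ΣAE = 42100·108000/226900000 = 20.04 MPa.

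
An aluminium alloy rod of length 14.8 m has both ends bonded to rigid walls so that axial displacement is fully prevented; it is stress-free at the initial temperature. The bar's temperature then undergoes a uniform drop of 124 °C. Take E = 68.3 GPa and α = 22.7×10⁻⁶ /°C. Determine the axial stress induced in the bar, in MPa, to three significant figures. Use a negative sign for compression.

192 MPa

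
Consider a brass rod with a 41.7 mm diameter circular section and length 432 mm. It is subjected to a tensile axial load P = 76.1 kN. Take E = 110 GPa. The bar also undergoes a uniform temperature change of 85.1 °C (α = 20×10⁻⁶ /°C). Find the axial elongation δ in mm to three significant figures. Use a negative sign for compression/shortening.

A = 1366 mm².
δ_mech = NL/(AE) = 76100·432/(1366·110000) = 0.2188 mm.
δ_thermal = αLΔT = 20e-6·432·85.1 = 0.7353 mm.
δ = δ_mech + δ_thermal = 0.9541 mm.

0.954 mm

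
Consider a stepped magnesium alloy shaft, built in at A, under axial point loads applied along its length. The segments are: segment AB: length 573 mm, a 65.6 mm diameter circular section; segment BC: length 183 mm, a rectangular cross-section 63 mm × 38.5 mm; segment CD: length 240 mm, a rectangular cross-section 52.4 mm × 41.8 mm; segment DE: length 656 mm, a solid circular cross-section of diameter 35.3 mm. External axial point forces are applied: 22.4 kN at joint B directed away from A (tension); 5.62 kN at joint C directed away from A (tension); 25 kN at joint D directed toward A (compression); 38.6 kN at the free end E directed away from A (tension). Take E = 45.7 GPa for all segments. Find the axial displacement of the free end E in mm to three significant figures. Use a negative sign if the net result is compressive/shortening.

Internal axial forces (sectioning from the free end, tension +): N_DE = 38.6 kN, N_CD = 13.6 kN, N_BC = 19.22 kN, N_AB = 41.62 kN.
A_AB = 3380 mm².
A_BC = 2426 mm².
A_CD = 2190 mm².
A_DE = 978.7 mm².
δ_AB = 41620·573/(3380·45700) = 0.1544 mm
δ_BC = 19220·183/(2426·45700) = 0.03173 mm
δ_CD = 13600·240/(2190·45700) = 0.03261 mm
δ_DE = 38600·656/(978.7·45700) = 0.5662 mm
δ = Σδ_i = 0.7849 mm.

0.785 mm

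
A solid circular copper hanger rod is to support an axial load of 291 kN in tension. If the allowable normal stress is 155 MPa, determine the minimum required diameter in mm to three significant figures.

48.9 mm

Required area A ≥ P/σ_allow = 291000/155 = 1877 mm².
For a solid circular section, d ≥ √(4A/π) = 48.89 mm.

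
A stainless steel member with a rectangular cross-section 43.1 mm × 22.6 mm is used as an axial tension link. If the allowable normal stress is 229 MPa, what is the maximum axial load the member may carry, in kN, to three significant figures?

223 kN

A = 974.1 mm².
P_max = σ_allow · A = 229 · 974.1 = 223100 N = 223.1 kN.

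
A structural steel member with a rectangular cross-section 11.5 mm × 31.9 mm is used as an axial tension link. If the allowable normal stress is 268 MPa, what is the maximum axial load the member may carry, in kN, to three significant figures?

98.3 kN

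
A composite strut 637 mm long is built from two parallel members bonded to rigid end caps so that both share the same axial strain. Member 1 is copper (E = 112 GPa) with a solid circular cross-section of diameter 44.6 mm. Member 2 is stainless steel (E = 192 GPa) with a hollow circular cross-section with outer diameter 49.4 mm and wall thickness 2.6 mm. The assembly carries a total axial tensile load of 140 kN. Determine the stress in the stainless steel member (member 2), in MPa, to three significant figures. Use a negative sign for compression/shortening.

A_1 = 1562 mm².
A_2 = 382.3 mm².
Equal strain + equilibrium ⇒ each member carries load in proportion to AE: A₁E₁ = 175000000 N, A₂E₂ = 73400000 N, ΣAE = 248400000 N.
σ₂ = P·E₂/ΣAE = 140000·192000/248400000 = 108.2 MPa.

108 MPa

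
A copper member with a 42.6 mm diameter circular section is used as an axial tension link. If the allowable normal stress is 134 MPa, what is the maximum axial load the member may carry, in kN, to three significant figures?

191 kN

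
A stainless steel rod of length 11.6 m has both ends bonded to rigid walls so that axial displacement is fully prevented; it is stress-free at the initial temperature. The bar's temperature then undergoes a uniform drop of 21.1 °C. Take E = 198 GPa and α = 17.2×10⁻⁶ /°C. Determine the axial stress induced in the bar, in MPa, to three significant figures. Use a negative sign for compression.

Free thermal expansion αLΔT = 17.2e-6 · 11600 · -21.1 = -4.21 mm.
The walls impose strain ε = −(-4.21)/11600 = 3.6292e-04; σ = Eε = 198000 · 3.6292e-04 = 71.86 MPa.

71.9 MPa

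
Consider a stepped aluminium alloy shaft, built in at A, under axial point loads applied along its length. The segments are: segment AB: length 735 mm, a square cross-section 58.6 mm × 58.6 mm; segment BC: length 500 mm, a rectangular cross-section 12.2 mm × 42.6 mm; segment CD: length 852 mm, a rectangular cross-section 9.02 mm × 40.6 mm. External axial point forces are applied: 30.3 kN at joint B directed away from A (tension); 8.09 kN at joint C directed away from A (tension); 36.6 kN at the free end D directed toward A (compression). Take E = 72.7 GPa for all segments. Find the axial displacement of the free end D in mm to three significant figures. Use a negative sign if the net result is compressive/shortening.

-1.54 mm

Internal axial forces (sectioning from the free end, tension +): N_CD = -36.6 kN, N_BC = -28.51 kN, N_AB = 1.79 kN.
A_AB = 3434 mm².
A_BC = 519.7 mm².
A_CD = 366.2 mm².
δ_AB = 1790·735/(3434·72700) = 0.00527 mm
δ_BC = -28510·500/(519.7·72700) = -0.3773 mm
δ_CD = -36600·852/(366.2·72700) = -1.171 mm
δ = Σδ_i = -1.543 mm.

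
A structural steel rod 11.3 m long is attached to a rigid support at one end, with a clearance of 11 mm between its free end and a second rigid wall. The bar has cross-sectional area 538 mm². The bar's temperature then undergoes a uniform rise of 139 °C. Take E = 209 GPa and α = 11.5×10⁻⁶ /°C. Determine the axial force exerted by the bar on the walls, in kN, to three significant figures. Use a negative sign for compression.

-70.3 kN

Free thermal expansion αLΔT = 11.5e-6 · 11300 · 139 = 18.06 mm.
The walls engage after the gap closes; constrained expansion = 18.06 − 11 = 7.063 mm.
The walls impose strain ε = −(7.063)/11300 = -6.2505e-04; σ = Eε = 209000 · -6.2505e-04 = -130.6 MPa.
Wall reaction R = σ·A = -130.6·538 = -70280 N = -70.28 kN.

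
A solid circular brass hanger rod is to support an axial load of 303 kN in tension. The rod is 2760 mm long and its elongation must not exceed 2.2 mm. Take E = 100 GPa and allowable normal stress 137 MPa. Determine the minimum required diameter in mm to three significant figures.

Required area A ≥ P/σ_allow = 303000/137 = 2212 mm².
For a solid circular section, d ≥ √(4A/π) = 53.07 mm.
Elongation limit: A ≥ PL/(Eδ_allow) = 303000·2760/(100000·2.2) = 3801 mm² ⇒ d ≥ 69.57 mm.
The elongation limit governs.

69.6 mm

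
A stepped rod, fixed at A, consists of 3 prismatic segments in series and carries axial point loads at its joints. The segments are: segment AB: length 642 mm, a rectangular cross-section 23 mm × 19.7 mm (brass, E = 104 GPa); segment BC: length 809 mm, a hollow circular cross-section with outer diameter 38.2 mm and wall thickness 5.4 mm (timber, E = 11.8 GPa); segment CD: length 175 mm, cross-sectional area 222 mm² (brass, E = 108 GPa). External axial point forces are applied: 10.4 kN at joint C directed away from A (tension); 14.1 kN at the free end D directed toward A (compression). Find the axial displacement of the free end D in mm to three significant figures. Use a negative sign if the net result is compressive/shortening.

Internal axial forces (sectioning from the free end, tension +): N_CD = -14.1 kN, N_BC = -3.7 kN, N_AB = -3.7 kN.
A_AB = 453.1 mm².
A_BC = 556.4 mm².
δ_AB = -3700·642/(453.1·104000) = -0.05041 mm
δ_BC = -3700·809/(556.4·11800) = -0.4559 mm
δ_CD = -14100·175/(222·108000) = -0.1029 mm
δ = Σδ_i = -0.6092 mm.

-0.609 mm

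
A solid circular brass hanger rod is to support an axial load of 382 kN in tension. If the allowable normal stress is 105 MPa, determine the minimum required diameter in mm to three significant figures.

68.1 mm

Required area A ≥ P/σ_allow = 382000/105 = 3638 mm².
For a solid circular section, d ≥ √(4A/π) = 68.06 mm.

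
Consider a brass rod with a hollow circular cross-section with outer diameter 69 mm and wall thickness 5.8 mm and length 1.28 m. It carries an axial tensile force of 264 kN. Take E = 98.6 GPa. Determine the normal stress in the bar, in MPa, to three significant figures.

229 MPa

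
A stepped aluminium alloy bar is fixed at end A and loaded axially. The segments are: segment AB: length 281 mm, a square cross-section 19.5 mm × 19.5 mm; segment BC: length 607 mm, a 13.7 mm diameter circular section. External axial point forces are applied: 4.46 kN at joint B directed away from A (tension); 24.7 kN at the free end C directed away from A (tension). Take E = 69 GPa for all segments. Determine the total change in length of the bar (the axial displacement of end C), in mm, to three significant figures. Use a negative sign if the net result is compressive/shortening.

Internal axial forces (sectioning from the free end, tension +): N_BC = 24.7 kN, N_AB = 29.16 kN.
A_AB = 380.2 mm².
A_BC = 147.4 mm².
δ_AB = 29160·281/(380.2·69000) = 0.3123 mm
δ_BC = 24700·607/(147.4·69000) = 1.474 mm
δ = Σδ_i = 1.786 mm.

1.79 mm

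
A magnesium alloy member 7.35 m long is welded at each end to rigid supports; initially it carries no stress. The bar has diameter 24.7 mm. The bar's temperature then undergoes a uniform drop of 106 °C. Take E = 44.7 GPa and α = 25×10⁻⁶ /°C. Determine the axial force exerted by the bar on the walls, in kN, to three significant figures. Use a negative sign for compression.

56.8 kN

Free thermal expansion αLΔT = 25e-6 · 7350 · -106 = -19.48 mm.
The walls impose strain ε = −(-19.48)/7350 = 2.6500e-03; σ = Eε = 44700 · 2.6500e-03 = 118.5 MPa.
Wall reaction R = σ·A = 118.5·479.2 = 56760 N = 56.76 kN.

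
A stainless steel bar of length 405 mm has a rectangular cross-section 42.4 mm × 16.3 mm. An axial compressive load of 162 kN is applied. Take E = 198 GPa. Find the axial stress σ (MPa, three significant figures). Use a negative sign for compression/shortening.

A = 691.1 mm².
σ = N/A = -162000/691.1 = -234.4 MPa.

-234 MPa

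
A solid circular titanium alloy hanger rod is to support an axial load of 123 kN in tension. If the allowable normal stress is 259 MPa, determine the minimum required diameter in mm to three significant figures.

Required area A ≥ P/σ_allow = 123000/259 = 474.9 mm².
For a solid circular section, d ≥ √(4A/π) = 24.59 mm.

24.6 mm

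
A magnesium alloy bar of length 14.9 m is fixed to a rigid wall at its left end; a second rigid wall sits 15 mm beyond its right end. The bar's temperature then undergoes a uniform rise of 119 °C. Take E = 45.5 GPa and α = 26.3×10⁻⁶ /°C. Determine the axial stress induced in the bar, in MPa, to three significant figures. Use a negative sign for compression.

Free thermal expansion αLΔT = 26.3e-6 · 14900 · 119 = 46.63 mm.
The walls engage after the gap closes; constrained expansion = 46.63 − 15 = 31.63 mm.
The walls impose strain ε = −(31.63)/14900 = -2.1230e-03; σ = Eε = 45500 · -2.1230e-03 = -96.6 MPa.

-96.6 MPa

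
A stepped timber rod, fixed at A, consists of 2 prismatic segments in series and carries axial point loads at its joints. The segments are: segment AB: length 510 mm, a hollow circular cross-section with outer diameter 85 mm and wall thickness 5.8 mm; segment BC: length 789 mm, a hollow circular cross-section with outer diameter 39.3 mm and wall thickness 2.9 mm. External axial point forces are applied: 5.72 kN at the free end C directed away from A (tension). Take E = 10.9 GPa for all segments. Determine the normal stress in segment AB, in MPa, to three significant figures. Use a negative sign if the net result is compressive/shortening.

3.96 MPa

Internal axial forces (sectioning from the free end, tension +): N_BC = 5.72 kN, N_AB = 5.72 kN.
A_AB = 1443 mm².
σ_AB = N_AB/A_AB = 5720/1443 = 3.964 MPa.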